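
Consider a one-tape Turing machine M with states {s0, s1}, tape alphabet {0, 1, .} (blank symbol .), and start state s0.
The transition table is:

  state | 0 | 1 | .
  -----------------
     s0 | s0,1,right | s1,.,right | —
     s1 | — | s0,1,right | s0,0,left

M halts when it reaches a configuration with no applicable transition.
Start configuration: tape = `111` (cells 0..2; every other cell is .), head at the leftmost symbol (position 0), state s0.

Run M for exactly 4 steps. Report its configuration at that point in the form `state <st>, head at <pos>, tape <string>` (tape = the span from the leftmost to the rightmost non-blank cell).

state=s0 head=0 tape=[1]11.   (s0,1)→(s1,.,right)
state=s1 head=1 tape=.[1]1.   (s1,1)→(s0,1,right)
state=s0 head=2 tape=.1[1].   (s0,1)→(s1,.,right)
state=s1 head=3 tape=.1.[.]   (s1,.)→(s0,0,left)
state=s0 head=2 tape=.1[.]0
After 4 steps: state s0, head at 2, tape 1.0.

state s0, head at 2, tape 1.0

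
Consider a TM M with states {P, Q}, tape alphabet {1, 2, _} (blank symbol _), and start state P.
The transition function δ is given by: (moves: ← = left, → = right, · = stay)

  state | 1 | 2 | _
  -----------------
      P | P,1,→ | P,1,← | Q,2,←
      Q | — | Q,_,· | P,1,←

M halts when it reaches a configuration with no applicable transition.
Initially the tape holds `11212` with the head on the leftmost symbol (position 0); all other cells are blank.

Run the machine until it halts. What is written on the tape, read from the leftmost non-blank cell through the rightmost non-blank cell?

P | [1]1212_   read 1 → write 1, move →, go to P
P | 1[1]212_   read 1 → write 1, move →, go to P
P | 11[2]12_   read 2 → write 1, move ←, go to P
P | 1[1]112_   read 1 → write 1, move →, go to P
P | 11[1]12_   read 1 → write 1, move →, go to P
P | 111[1]2_   read 1 → write 1, move →, go to P
P | 1111[2]_   read 2 → write 1, move ←, go to P
P | 111[1]1_   read 1 → write 1, move →, go to P
P | 1111[1]_   read 1 → write 1, move →, go to P
P | 11111[_]   read _ → write 2, move ←, go to Q
Q | 1111[1]2
The non-blank tape span at halt is 111112.

111112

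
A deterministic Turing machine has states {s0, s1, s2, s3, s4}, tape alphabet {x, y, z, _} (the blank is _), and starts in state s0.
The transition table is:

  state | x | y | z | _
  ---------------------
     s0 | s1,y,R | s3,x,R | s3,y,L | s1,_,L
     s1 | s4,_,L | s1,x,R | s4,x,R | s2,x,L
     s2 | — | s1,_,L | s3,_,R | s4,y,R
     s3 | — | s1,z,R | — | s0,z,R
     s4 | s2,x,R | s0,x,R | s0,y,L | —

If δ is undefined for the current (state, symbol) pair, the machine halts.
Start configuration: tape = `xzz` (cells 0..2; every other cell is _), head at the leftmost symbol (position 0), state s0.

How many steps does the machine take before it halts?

state=s0 head=0 tape=[x]zz_   (s0,x)→(s1,y,R)
state=s1 head=1 tape=y[z]z_   (s1,z)→(s4,x,R)
state=s4 head=2 tape=yx[z]_   (s4,z)→(s0,y,L)
state=s0 head=1 tape=y[x]y_   (s0,x)→(s1,y,R)
state=s1 head=2 tape=yy[y]_   (s1,y)→(s1,x,R)
state=s1 head=3 tape=yyx[_]   (s1,_)→(s2,x,L)
state=s2 head=2 tape=yy[x]x
M halts after 6 transitions.

6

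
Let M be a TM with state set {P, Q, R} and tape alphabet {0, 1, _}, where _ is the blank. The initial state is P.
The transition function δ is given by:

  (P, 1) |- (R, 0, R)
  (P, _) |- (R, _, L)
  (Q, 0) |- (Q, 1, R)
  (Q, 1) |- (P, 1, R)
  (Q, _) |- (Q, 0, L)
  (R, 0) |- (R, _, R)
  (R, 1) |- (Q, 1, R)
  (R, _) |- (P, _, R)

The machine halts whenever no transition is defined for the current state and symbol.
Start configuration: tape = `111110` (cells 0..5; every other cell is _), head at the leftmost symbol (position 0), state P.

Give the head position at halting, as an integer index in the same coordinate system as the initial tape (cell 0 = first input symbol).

6

state=P head=0 tape=[1]11110_   (P,1)→(R,0,R)
state=R head=1 tape=0[1]1110_   (R,1)→(Q,1,R)
state=Q head=2 tape=01[1]110_   (Q,1)→(P,1,R)
state=P head=3 tape=011[1]10_   (P,1)→(R,0,R)
state=R head=4 tape=0110[1]0_   (R,1)→(Q,1,R)
state=Q head=5 tape=01101[0]_   (Q,0)→(Q,1,R)
state=Q head=6 tape=011011[_]   (Q,_)→(Q,0,L)
state=Q head=5 tape=01101[1]0   (Q,1)→(P,1,R)
state=P head=6 tape=011011[0]
At halt the head is at cell 6.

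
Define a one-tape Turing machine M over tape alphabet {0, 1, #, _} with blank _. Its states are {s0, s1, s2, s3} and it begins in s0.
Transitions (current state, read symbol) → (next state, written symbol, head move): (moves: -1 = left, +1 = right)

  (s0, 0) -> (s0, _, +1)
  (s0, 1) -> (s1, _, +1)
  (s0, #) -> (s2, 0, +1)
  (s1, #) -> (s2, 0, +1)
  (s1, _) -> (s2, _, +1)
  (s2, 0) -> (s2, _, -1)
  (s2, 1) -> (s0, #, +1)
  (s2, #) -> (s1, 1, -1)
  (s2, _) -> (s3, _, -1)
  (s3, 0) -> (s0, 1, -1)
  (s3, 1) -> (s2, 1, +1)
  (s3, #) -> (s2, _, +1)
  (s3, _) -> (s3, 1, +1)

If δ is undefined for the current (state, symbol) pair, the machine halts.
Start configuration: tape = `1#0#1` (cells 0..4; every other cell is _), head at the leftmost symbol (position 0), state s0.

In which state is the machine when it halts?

s0

s0 | _[1]#0#1_   read 1 → write _, move +1, go to s1
s1 | __[#]0#1_   read # → write 0, move +1, go to s2
s2 | __0[0]#1_   read 0 → write _, move -1, go to s2
s2 | __[0]_#1_   read 0 → write _, move -1, go to s2
s2 | _[_]__#1_   read _ → write _, move -1, go to s3
s3 | [_]___#1_   read _ → write 1, move +1, go to s3
s3 | 1[_]__#1_   read _ → write 1, move +1, go to s3
s3 | 11[_]_#1_   read _ → write 1, move +1, go to s3
s3 | 111[_]#1_   read _ → write 1, move +1, go to s3
s3 | 1111[#]1_   read # → write _, move +1, go to s2
s2 | 1111_[1]_   read 1 → write #, move +1, go to s0
s0 | 1111_#[_]
No transition is defined for (s0, _); M halts in state s0.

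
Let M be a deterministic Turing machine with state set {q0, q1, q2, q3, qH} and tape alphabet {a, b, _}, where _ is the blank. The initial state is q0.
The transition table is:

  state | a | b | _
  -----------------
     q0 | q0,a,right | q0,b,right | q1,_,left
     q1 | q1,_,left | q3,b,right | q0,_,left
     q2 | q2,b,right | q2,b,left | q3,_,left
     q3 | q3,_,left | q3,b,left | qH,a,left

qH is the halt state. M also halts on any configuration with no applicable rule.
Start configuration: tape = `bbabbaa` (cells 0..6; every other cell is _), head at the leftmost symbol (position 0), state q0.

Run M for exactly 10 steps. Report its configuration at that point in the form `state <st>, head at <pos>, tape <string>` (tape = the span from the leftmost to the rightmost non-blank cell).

state=q0 head=0 tape=[b]babbaa_   (q0,b)→(q0,b,right)
state=q0 head=1 tape=b[b]abbaa_   (q0,b)→(q0,b,right)
state=q0 head=2 tape=bb[a]bbaa_   (q0,a)→(q0,a,right)
state=q0 head=3 tape=bba[b]baa_   (q0,b)→(q0,b,right)
state=q0 head=4 tape=bbab[b]aa_   (q0,b)→(q0,b,right)
state=q0 head=5 tape=bbabb[a]a_   (q0,a)→(q0,a,right)
state=q0 head=6 tape=bbabba[a]_   (q0,a)→(q0,a,right)
state=q0 head=7 tape=bbabbaa[_]   (q0,_)→(q1,_,left)
state=q1 head=6 tape=bbabba[a]_   (q1,a)→(q1,_,left)
state=q1 head=5 tape=bbabb[a]__   (q1,a)→(q1,_,left)
state=q1 head=4 tape=bbab[b]___
After 10 steps: state q1, head at 4, tape bbabb.

state q1, head at 4, tape bbabb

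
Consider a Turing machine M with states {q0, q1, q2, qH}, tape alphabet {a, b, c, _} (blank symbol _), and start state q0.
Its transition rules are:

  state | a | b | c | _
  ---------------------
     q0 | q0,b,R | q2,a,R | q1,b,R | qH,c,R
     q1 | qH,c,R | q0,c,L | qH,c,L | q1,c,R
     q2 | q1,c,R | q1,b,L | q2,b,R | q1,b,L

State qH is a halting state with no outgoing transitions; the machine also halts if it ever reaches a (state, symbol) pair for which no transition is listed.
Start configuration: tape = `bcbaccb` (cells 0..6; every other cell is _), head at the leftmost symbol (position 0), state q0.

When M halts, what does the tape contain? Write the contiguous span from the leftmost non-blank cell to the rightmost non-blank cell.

babcccb

q0 | [b]cbaccb   read b → write a, move R, go to q2
q2 | a[c]baccb   read c → write b, move R, go to q2
q2 | ab[b]accb   read b → write b, move L, go to q1
q1 | a[b]baccb   read b → write c, move L, go to q0
q0 | [a]cbaccb   read a → write b, move R, go to q0
q0 | b[c]baccb   read c → write b, move R, go to q1
q1 | bb[b]accb   read b → write c, move L, go to q0
q0 | b[b]caccb   read b → write a, move R, go to q2
q2 | ba[c]accb   read c → write b, move R, go to q2
q2 | bab[a]ccb   read a → write c, move R, go to q1
q1 | babc[c]cb   read c → write c, move L, go to qH
qH | bab[c]ccb
The non-blank tape span at halt is babcccb.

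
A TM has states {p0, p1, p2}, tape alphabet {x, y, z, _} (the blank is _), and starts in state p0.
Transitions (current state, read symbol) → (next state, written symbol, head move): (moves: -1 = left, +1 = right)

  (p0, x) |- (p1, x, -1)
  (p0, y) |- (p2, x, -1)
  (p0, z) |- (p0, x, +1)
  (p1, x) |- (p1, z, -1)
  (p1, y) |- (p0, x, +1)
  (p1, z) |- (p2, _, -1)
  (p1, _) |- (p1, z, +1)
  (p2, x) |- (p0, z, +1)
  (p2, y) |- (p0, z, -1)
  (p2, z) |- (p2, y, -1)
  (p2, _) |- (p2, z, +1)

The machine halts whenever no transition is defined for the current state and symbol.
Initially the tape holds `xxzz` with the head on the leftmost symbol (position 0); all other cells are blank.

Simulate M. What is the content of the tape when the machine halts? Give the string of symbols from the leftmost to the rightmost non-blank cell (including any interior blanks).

z_xyxzz

p0 | ___[x]xzz   read x → write x, move -1, go to p1
p1 | __[_]xxzz   read _ → write z, move +1, go to p1
p1 | __z[x]xzz   read x → write z, move -1, go to p1
p1 | __[z]zxzz   read z → write _, move -1, go to p2
p2 | _[_]_zxzz   read _ → write z, move +1, go to p2
p2 | _z[_]zxzz   read _ → write z, move +1, go to p2
p2 | _zz[z]xzz   read z → write y, move -1, go to p2
p2 | _z[z]yxzz   read z → write y, move -1, go to p2
p2 | _[z]yyxzz   read z → write y, move -1, go to p2
p2 | [_]yyyxzz   read _ → write z, move +1, go to p2
p2 | z[y]yyxzz   read y → write z, move -1, go to p0
p0 | [z]zyyxzz   read z → write x, move +1, go to p0
p0 | x[z]yyxzz   read z → write x, move +1, go to p0
p0 | xx[y]yxzz   read y → write x, move -1, go to p2
p2 | x[x]xyxzz   read x → write z, move +1, go to p0
p0 | xz[x]yxzz   read x → write x, move -1, go to p1
p1 | x[z]xyxzz   read z → write _, move -1, go to p2
p2 | [x]_xyxzz   read x → write z, move +1, go to p0
p0 | z[_]xyxzz
The non-blank tape span at halt is z_xyxzz.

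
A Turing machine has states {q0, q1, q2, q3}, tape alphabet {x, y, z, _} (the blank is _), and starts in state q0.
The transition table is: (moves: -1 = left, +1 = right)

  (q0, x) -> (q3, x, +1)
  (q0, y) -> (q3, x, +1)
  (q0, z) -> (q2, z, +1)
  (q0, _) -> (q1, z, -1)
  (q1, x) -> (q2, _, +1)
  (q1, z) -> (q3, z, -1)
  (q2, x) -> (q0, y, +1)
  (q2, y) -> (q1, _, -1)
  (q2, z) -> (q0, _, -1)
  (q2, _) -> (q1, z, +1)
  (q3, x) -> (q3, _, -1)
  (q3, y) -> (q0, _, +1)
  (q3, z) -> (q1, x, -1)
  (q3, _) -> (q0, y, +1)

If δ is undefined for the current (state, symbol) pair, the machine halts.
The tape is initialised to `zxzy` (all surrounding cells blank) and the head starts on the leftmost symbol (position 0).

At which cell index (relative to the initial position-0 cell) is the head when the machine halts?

4

state=q0 head=0 tape=[z]xzy_   (q0,z)→(q2,z,+1)
state=q2 head=1 tape=z[x]zy_   (q2,x)→(q0,y,+1)
state=q0 head=2 tape=zy[z]y_   (q0,z)→(q2,z,+1)
state=q2 head=3 tape=zyz[y]_   (q2,y)→(q1,_,-1)
state=q1 head=2 tape=zy[z]__   (q1,z)→(q3,z,-1)
state=q3 head=1 tape=z[y]z__   (q3,y)→(q0,_,+1)
state=q0 head=2 tape=z_[z]__   (q0,z)→(q2,z,+1)
state=q2 head=3 tape=z_z[_]_   (q2,_)→(q1,z,+1)
state=q1 head=4 tape=z_zz[_]
At halt the head is at cell 4.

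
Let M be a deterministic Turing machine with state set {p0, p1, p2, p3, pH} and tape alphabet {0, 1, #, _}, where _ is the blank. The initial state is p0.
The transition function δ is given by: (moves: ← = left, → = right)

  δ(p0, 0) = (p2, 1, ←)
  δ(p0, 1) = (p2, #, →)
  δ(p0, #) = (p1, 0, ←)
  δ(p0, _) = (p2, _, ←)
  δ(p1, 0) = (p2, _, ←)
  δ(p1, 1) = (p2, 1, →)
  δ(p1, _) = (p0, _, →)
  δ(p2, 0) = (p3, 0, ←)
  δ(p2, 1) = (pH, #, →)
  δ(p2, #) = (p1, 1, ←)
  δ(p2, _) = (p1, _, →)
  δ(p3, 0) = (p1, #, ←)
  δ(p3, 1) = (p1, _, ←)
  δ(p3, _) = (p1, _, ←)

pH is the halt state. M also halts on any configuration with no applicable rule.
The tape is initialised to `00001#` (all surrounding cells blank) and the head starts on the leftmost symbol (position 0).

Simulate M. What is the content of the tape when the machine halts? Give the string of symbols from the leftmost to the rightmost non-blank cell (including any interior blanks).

p0 | _[0]0001#   read 0 → write 1, move ←, go to p2
p2 | [_]10001#   read _ → write _, move →, go to p1
p1 | _[1]0001#   read 1 → write 1, move →, go to p2
p2 | _1[0]001#   read 0 → write 0, move ←, go to p3
p3 | _[1]0001#   read 1 → write _, move ←, go to p1
p1 | [_]_0001#   read _ → write _, move →, go to p0
p0 | _[_]0001#   read _ → write _, move ←, go to p2
p2 | [_]_0001#   read _ → write _, move →, go to p1
p1 | _[_]0001#   read _ → write _, move →, go to p0
p0 | __[0]001#   read 0 → write 1, move ←, go to p2
p2 | _[_]1001#   read _ → write _, move →, go to p1
p1 | __[1]001#   read 1 → write 1, move →, go to p2
p2 | __1[0]01#   read 0 → write 0, move ←, go to p3
p3 | __[1]001#   read 1 → write _, move ←, go to p1
p1 | _[_]_001#   read _ → write _, move →, go to p0
p0 | __[_]001#   read _ → write _, move ←, go to p2
p2 | _[_]_001#   read _ → write _, move →, go to p1
p1 | __[_]001#   read _ → write _, move →, go to p0
p0 | ___[0]01#   read 0 → write 1, move ←, go to p2
p2 | __[_]101#   read _ → write _, move →, go to p1
p1 | ___[1]01#   read 1 → write 1, move →, go to p2
p2 | ___1[0]1#   read 0 → write 0, move ←, go to p3
p3 | ___[1]01#   read 1 → write _, move ←, go to p1
p1 | __[_]_01#   read _ → write _, move →, go to p0
p0 | ___[_]01#   read _ → write _, move ←, go to p2
p2 | __[_]_01#   read _ → write _, move →, go to p1
p1 | ___[_]01#   read _ → write _, move →, go to p0
p0 | ____[0]1#   read 0 → write 1, move ←, go to p2
p2 | ___[_]11#   read _ → write _, move →, go to p1
p1 | ____[1]1#   read 1 → write 1, move →, go to p2
p2 | ____1[1]#   read 1 → write #, move →, go to pH
pH | ____1#[#]
The non-blank tape span at halt is 1##.

1##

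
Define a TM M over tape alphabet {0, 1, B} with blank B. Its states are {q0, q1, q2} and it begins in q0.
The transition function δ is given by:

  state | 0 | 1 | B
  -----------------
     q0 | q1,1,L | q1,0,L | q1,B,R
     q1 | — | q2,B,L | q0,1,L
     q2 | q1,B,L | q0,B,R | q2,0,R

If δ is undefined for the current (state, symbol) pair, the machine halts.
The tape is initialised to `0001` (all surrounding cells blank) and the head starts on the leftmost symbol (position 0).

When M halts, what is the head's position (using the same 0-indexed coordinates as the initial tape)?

state=q0 head=0 tape=BB[0]001   (q0,0)→(q1,1,L)
state=q1 head=-1 tape=B[B]1001   (q1,B)→(q0,1,L)
state=q0 head=-2 tape=[B]11001   (q0,B)→(q1,B,R)
state=q1 head=-1 tape=B[1]1001   (q1,1)→(q2,B,L)
state=q2 head=-2 tape=[B]B1001   (q2,B)→(q2,0,R)
state=q2 head=-1 tape=0[B]1001   (q2,B)→(q2,0,R)
state=q2 head=0 tape=00[1]001   (q2,1)→(q0,B,R)
state=q0 head=1 tape=00B[0]01   (q0,0)→(q1,1,L)
state=q1 head=0 tape=00[B]101   (q1,B)→(q0,1,L)
state=q0 head=-1 tape=0[0]1101   (q0,0)→(q1,1,L)
state=q1 head=-2 tape=[0]11101
At halt the head is at cell -2.

-2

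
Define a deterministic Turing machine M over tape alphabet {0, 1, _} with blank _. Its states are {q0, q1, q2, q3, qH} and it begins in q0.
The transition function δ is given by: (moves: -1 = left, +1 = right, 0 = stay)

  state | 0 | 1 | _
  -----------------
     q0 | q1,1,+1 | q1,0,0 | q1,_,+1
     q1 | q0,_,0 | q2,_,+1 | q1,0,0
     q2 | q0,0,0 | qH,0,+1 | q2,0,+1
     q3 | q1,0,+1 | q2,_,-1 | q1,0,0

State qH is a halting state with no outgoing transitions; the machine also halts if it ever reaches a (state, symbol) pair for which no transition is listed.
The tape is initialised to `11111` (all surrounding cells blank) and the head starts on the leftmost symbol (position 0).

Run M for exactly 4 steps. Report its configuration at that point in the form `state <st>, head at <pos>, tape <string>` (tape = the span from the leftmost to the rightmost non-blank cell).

q0 | [1]1111   read 1 → write 0, move 0, go to q1
q1 | [0]1111   read 0 → write _, move 0, go to q0
q0 | [_]1111   read _ → write _, move +1, go to q1
q1 | _[1]111   read 1 → write _, move +1, go to q2
q2 | __[1]11
After 4 steps: state q2, head at 2, tape 111.

state q2, head at 2, tape 111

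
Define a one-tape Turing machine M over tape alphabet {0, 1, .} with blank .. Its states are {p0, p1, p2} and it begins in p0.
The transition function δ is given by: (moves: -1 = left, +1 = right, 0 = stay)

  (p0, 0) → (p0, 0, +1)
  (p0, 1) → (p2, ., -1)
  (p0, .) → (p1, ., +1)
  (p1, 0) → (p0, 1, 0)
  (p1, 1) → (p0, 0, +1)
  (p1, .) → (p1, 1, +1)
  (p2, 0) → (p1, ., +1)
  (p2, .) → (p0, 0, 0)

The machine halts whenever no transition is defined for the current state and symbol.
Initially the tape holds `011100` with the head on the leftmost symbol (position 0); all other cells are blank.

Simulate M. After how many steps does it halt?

state=p0 head=0 tape=[0]11100   (p0,0)→(p0,0,+1)
state=p0 head=1 tape=0[1]1100   (p0,1)→(p2,.,-1)
state=p2 head=0 tape=[0].1100   (p2,0)→(p1,.,+1)
state=p1 head=1 tape=.[.]1100   (p1,.)→(p1,1,+1)
state=p1 head=2 tape=.1[1]100   (p1,1)→(p0,0,+1)
state=p0 head=3 tape=.10[1]00   (p0,1)→(p2,.,-1)
state=p2 head=2 tape=.1[0].00   (p2,0)→(p1,.,+1)
state=p1 head=3 tape=.1.[.]00   (p1,.)→(p1,1,+1)
state=p1 head=4 tape=.1.1[0]0   (p1,0)→(p0,1,0)
state=p0 head=4 tape=.1.1[1]0   (p0,1)→(p2,.,-1)
state=p2 head=3 tape=.1.[1].0
M halts after 10 transitions.

10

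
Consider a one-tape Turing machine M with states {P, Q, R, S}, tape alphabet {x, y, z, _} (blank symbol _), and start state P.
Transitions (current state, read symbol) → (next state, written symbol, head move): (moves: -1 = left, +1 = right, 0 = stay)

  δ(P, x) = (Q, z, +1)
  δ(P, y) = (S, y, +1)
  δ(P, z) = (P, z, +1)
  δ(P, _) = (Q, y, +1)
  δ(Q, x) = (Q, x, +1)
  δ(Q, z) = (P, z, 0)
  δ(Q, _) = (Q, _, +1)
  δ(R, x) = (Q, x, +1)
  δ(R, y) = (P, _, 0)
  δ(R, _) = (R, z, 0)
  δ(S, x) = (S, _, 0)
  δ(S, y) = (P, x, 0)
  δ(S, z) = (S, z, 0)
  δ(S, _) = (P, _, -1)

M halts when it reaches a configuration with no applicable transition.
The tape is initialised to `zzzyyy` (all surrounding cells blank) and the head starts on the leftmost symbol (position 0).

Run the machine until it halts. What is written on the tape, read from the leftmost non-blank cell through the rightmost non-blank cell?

zzzyzy

P | [z]zzyyy   read z → write z, move +1, go to P
P | z[z]zyyy   read z → write z, move +1, go to P
P | zz[z]yyy   read z → write z, move +1, go to P
P | zzz[y]yy   read y → write y, move +1, go to S
S | zzzy[y]y   read y → write x, move 0, go to P
P | zzzy[x]y   read x → write z, move +1, go to Q
Q | zzzyz[y]
The non-blank tape span at halt is zzzyzy.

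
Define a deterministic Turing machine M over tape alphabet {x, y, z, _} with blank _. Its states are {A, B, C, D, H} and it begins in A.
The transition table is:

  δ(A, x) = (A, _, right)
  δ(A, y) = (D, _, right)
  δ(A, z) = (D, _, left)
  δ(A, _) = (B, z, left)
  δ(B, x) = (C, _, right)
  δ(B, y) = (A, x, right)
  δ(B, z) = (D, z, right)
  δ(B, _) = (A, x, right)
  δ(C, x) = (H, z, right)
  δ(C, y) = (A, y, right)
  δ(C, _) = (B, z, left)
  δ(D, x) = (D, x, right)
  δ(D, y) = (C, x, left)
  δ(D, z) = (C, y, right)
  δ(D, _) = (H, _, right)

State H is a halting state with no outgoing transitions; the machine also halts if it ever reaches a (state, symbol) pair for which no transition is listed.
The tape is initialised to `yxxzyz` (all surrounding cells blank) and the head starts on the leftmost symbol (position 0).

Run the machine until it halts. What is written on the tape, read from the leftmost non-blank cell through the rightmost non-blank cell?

state=A head=0 tape=[y]xxzyz_   (A,y)→(D,_,right)
state=D head=1 tape=_[x]xzyz_   (D,x)→(D,x,right)
state=D head=2 tape=_x[x]zyz_   (D,x)→(D,x,right)
state=D head=3 tape=_xx[z]yz_   (D,z)→(C,y,right)
state=C head=4 tape=_xxy[y]z_   (C,y)→(A,y,right)
state=A head=5 tape=_xxyy[z]_   (A,z)→(D,_,left)
state=D head=4 tape=_xxy[y]__   (D,y)→(C,x,left)
state=C head=3 tape=_xx[y]x__   (C,y)→(A,y,right)
state=A head=4 tape=_xxy[x]__   (A,x)→(A,_,right)
state=A head=5 tape=_xxy_[_]_   (A,_)→(B,z,left)
state=B head=4 tape=_xxy[_]z_   (B,_)→(A,x,right)
state=A head=5 tape=_xxyx[z]_   (A,z)→(D,_,left)
state=D head=4 tape=_xxy[x]__   (D,x)→(D,x,right)
state=D head=5 tape=_xxyx[_]_   (D,_)→(H,_,right)
state=H head=6 tape=_xxyx_[_]
The non-blank tape span at halt is xxyx.

xxyx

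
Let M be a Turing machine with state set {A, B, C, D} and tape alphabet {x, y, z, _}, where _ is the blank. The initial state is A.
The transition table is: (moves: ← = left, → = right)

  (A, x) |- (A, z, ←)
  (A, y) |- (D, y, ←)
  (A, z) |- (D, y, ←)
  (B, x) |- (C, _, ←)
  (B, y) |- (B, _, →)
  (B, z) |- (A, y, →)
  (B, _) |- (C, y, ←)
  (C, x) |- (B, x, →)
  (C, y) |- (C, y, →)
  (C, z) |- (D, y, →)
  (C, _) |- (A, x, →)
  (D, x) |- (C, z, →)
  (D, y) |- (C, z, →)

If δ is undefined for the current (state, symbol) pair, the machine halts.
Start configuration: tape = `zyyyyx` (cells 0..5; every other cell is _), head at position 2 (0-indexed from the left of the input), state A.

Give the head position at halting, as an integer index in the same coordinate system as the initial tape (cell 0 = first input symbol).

A | zy[y]yyx____   read y → write y, move ←, go to D
D | z[y]yyyx____   read y → write z, move →, go to C
C | zz[y]yyx____   read y → write y, move →, go to C
C | zzy[y]yx____   read y → write y, move →, go to C
C | zzyy[y]x____   read y → write y, move →, go to C
C | zzyyy[x]____   read x → write x, move →, go to B
B | zzyyyx[_]___   read _ → write y, move ←, go to C
C | zzyyy[x]y___   read x → write x, move →, go to B
B | zzyyyx[y]___   read y → write _, move →, go to B
B | zzyyyx_[_]__   read _ → write y, move ←, go to C
C | zzyyyx[_]y__   read _ → write x, move →, go to A
A | zzyyyxx[y]__   read y → write y, move ←, go to D
D | zzyyyx[x]y__   read x → write z, move →, go to C
C | zzyyyxz[y]__   read y → write y, move →, go to C
C | zzyyyxzy[_]_   read _ → write x, move →, go to A
A | zzyyyxzyx[_]
At halt the head is at cell 9.

9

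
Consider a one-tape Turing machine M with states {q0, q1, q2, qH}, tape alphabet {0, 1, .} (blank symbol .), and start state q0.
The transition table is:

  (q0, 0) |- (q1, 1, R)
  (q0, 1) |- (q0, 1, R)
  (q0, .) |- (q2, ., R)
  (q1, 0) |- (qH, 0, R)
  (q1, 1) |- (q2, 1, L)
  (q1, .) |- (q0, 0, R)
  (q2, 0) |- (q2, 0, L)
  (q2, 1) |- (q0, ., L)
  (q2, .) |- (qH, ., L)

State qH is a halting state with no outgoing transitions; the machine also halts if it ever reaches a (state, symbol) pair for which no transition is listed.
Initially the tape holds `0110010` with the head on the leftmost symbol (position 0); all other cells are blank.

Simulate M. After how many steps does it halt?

5

state=q0 head=0 tape=.[0]110010   (q0,0)→(q1,1,R)
state=q1 head=1 tape=.1[1]10010   (q1,1)→(q2,1,L)
state=q2 head=0 tape=.[1]110010   (q2,1)→(q0,.,L)
state=q0 head=-1 tape=[.].110010   (q0,.)→(q2,.,R)
state=q2 head=0 tape=.[.]110010   (q2,.)→(qH,.,L)
state=qH head=-1 tape=[.].110010
M halts after 5 transitions.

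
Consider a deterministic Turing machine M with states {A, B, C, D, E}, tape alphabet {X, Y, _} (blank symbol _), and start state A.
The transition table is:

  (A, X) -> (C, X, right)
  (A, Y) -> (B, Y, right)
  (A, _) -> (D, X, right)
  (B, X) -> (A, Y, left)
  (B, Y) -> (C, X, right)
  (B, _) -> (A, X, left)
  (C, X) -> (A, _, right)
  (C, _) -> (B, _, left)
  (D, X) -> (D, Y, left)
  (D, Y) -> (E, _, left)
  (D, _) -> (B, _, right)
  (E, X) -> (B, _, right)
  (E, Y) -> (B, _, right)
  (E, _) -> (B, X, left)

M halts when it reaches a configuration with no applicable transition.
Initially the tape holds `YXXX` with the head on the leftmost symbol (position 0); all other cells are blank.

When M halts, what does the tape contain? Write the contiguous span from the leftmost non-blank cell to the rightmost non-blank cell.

A | ____[Y]XXX_   read Y → write Y, move right, go to B
B | ____Y[X]XX_   read X → write Y, move left, go to A
A | ____[Y]YXX_   read Y → write Y, move right, go to B
B | ____Y[Y]XX_   read Y → write X, move right, go to C
C | ____YX[X]X_   read X → write _, move right, go to A
A | ____YX_[X]_   read X → write X, move right, go to C
C | ____YX_X[_]   read _ → write _, move left, go to B
B | ____YX_[X]_   read X → write Y, move left, go to A
A | ____YX[_]Y_   read _ → write X, move right, go to D
D | ____YXX[Y]_   read Y → write _, move left, go to E
E | ____YX[X]__   read X → write _, move right, go to B
B | ____YX_[_]_   read _ → write X, move left, go to A
A | ____YX[_]X_   read _ → write X, move right, go to D
D | ____YXX[X]_   read X → write Y, move left, go to D
D | ____YX[X]Y_   read X → write Y, move left, go to D
D | ____Y[X]YY_   read X → write Y, move left, go to D
D | ____[Y]YYY_   read Y → write _, move left, go to E
E | ___[_]_YYY_   read _ → write X, move left, go to B
B | __[_]X_YYY_   read _ → write X, move left, go to A
A | _[_]XX_YYY_   read _ → write X, move right, go to D
D | _X[X]X_YYY_   read X → write Y, move left, go to D
D | _[X]YX_YYY_   read X → write Y, move left, go to D
D | [_]YYX_YYY_   read _ → write _, move right, go to B
B | _[Y]YX_YYY_   read Y → write X, move right, go to C
C | _X[Y]X_YYY_
The non-blank tape span at halt is XYX_YYY.

XYX_YYY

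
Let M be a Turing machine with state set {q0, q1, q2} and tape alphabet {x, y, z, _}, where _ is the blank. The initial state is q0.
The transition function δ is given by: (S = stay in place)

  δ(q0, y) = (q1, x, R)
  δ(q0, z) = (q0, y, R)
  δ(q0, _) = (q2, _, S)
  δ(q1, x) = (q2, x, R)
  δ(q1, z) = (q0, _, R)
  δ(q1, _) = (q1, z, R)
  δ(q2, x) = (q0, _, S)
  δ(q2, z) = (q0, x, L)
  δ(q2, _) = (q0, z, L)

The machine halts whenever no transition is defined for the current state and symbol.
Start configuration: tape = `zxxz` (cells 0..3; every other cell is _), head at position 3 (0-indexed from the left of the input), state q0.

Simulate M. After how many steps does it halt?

q0 | zxx[z]__   read z → write y, move R, go to q0
q0 | zxxy[_]_   read _ → write _, move S, go to q2
q2 | zxxy[_]_   read _ → write z, move L, go to q0
q0 | zxx[y]z_   read y → write x, move R, go to q1
q1 | zxxx[z]_   read z → write _, move R, go to q0
q0 | zxxx_[_]   read _ → write _, move S, go to q2
q2 | zxxx_[_]   read _ → write z, move L, go to q0
q0 | zxxx[_]z   read _ → write _, move S, go to q2
q2 | zxxx[_]z   read _ → write z, move L, go to q0
q0 | zxx[x]zz
M halts after 9 transitions.

9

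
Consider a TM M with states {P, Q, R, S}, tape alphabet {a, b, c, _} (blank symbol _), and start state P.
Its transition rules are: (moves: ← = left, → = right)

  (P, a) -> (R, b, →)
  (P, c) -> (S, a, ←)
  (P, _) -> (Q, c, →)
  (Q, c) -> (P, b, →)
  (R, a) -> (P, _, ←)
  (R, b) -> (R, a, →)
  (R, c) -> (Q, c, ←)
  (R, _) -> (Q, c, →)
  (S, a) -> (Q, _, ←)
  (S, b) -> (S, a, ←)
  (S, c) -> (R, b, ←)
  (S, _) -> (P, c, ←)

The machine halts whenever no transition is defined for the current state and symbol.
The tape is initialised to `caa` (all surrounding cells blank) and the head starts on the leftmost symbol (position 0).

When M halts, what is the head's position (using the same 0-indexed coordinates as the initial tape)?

P | __[c]aa   read c → write a, move ←, go to S
S | _[_]aaa   read _ → write c, move ←, go to P
P | [_]caaa   read _ → write c, move →, go to Q
Q | c[c]aaa   read c → write b, move →, go to P
P | cb[a]aa   read a → write b, move →, go to R
R | cbb[a]a   read a → write _, move ←, go to P
P | cb[b]_a
At halt the head is at cell 0.

0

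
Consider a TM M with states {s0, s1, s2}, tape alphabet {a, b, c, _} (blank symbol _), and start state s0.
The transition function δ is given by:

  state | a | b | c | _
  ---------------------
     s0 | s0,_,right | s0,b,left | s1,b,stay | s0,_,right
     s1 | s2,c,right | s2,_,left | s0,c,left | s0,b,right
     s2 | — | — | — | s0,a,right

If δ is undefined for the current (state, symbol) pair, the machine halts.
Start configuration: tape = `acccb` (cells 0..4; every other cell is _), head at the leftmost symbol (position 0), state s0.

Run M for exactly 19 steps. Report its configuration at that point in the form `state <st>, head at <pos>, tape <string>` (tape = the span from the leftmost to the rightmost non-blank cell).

s0 | [a]cccb   read a → write _, move right, go to s0
s0 | _[c]ccb   read c → write b, move stay, go to s1
s1 | _[b]ccb   read b → write _, move left, go to s2
s2 | [_]_ccb   read _ → write a, move right, go to s0
s0 | a[_]ccb   read _ → write _, move right, go to s0
s0 | a_[c]cb   read c → write b, move stay, go to s1
s1 | a_[b]cb   read b → write _, move left, go to s2
s2 | a[_]_cb   read _ → write a, move right, go to s0
s0 | aa[_]cb   read _ → write _, move right, go to s0
s0 | aa_[c]b   read c → write b, move stay, go to s1
s1 | aa_[b]b   read b → write _, move left, go to s2
s2 | aa[_]_b   read _ → write a, move right, go to s0
s0 | aaa[_]b   read _ → write _, move right, go to s0
s0 | aaa_[b]   read b → write b, move left, go to s0
s0 | aaa[_]b   read _ → write _, move right, go to s0
s0 | aaa_[b]   read b → write b, move left, go to s0
s0 | aaa[_]b   read _ → write _, move right, go to s0
s0 | aaa_[b]   read b → write b, move left, go to s0
s0 | aaa[_]b   read _ → write _, move right, go to s0
s0 | aaa_[b]
After 19 steps: state s0, head at 4, tape aaa_b.

state s0, head at 4, tape aaa_b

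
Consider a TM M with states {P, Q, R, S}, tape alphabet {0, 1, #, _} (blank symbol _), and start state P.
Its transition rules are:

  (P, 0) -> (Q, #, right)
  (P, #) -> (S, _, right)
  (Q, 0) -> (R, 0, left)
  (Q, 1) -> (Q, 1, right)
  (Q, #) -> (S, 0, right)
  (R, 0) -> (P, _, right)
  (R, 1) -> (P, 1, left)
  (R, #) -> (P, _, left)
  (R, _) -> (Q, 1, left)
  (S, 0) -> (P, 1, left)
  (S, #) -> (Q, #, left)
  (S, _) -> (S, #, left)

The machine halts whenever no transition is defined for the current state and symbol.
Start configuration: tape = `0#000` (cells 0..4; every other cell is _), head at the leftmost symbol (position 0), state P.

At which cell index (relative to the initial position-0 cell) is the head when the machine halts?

P | [0]#000   read 0 → write #, move right, go to Q
Q | #[#]000   read # → write 0, move right, go to S
S | #0[0]00   read 0 → write 1, move left, go to P
P | #[0]100   read 0 → write #, move right, go to Q
Q | ##[1]00   read 1 → write 1, move right, go to Q
Q | ##1[0]0   read 0 → write 0, move left, go to R
R | ##[1]00   read 1 → write 1, move left, go to P
P | #[#]100   read # → write _, move right, go to S
S | #_[1]00
At halt the head is at cell 2.

2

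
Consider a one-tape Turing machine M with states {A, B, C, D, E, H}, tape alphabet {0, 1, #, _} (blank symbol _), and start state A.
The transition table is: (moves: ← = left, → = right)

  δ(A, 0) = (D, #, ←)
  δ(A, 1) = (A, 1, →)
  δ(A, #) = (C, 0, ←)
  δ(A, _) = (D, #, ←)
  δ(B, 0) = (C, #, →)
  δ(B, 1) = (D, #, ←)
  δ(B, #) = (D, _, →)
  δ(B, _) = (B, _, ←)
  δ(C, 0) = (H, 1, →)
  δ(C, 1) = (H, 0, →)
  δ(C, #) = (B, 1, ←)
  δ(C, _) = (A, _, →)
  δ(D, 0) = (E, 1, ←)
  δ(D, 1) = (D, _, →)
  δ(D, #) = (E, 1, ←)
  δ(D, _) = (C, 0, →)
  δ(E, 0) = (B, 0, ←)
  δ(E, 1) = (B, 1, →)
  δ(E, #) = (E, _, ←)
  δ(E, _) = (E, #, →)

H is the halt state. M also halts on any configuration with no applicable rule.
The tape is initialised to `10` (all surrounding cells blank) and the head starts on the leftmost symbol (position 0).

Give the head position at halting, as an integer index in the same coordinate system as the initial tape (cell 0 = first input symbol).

A | _[1]0____   read 1 → write 1, move →, go to A
A | _1[0]____   read 0 → write #, move ←, go to D
D | _[1]#____   read 1 → write _, move →, go to D
D | __[#]____   read # → write 1, move ←, go to E
E | _[_]1____   read _ → write #, move →, go to E
E | _#[1]____   read 1 → write 1, move →, go to B
B | _#1[_]___   read _ → write _, move ←, go to B
B | _#[1]____   read 1 → write #, move ←, go to D
D | _[#]#____   read # → write 1, move ←, go to E
E | [_]1#____   read _ → write #, move →, go to E
E | #[1]#____   read 1 → write 1, move →, go to B
B | #1[#]____   read # → write _, move →, go to D
D | #1_[_]___   read _ → write 0, move →, go to C
C | #1_0[_]__   read _ → write _, move →, go to A
A | #1_0_[_]_   read _ → write #, move ←, go to D
D | #1_0[_]#_   read _ → write 0, move →, go to C
C | #1_00[#]_   read # → write 1, move ←, go to B
B | #1_0[0]1_   read 0 → write #, move →, go to C
C | #1_0#[1]_   read 1 → write 0, move →, go to H
H | #1_0#0[_]
At halt the head is at cell 5.

5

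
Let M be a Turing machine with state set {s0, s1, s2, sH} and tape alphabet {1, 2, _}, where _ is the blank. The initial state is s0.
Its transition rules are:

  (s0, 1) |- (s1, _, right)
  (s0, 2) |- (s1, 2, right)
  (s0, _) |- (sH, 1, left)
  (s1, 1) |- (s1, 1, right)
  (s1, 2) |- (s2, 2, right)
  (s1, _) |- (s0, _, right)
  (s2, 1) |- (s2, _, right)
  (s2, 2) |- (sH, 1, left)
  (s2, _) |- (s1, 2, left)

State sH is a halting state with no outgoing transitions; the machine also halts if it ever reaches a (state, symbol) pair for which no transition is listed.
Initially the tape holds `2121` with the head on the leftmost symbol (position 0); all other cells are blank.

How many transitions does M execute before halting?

9

state=s0 head=0 tape=[2]121___   (s0,2)→(s1,2,right)
state=s1 head=1 tape=2[1]21___   (s1,1)→(s1,1,right)
state=s1 head=2 tape=21[2]1___   (s1,2)→(s2,2,right)
state=s2 head=3 tape=212[1]___   (s2,1)→(s2,_,right)
state=s2 head=4 tape=212_[_]__   (s2,_)→(s1,2,left)
state=s1 head=3 tape=212[_]2__   (s1,_)→(s0,_,right)
state=s0 head=4 tape=212_[2]__   (s0,2)→(s1,2,right)
state=s1 head=5 tape=212_2[_]_   (s1,_)→(s0,_,right)
state=s0 head=6 tape=212_2_[_]   (s0,_)→(sH,1,left)
state=sH head=5 tape=212_2[_]1
M halts after 9 transitions.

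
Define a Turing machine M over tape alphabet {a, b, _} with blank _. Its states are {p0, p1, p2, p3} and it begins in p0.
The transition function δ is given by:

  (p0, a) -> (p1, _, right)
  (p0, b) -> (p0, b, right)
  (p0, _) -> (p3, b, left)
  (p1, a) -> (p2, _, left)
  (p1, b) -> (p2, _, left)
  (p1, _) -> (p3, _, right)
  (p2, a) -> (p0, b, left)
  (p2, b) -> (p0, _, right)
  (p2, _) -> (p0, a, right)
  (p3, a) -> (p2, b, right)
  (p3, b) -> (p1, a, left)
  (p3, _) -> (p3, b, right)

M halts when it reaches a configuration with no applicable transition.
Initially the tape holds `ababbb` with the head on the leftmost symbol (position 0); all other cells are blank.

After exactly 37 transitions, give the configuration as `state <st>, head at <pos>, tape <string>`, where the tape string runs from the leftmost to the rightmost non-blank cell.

state p0, head at 5, tape b_bba_aa

p0 | [a]babbb__   read a → write _, move right, go to p1
p1 | _[b]abbb__   read b → write _, move left, go to p2
p2 | [_]_abbb__   read _ → write a, move right, go to p0
p0 | a[_]abbb__   read _ → write b, move left, go to p3
p3 | [a]babbb__   read a → write b, move right, go to p2
p2 | b[b]abbb__   read b → write _, move right, go to p0
p0 | b_[a]bbb__   read a → write _, move right, go to p1
p1 | b__[b]bb__   read b → write _, move left, go to p2
p2 | b_[_]_bb__   read _ → write a, move right, go to p0
p0 | b_a[_]bb__   read _ → write b, move left, go to p3
p3 | b_[a]bbb__   read a → write b, move right, go to p2
p2 | b_b[b]bb__   read b → write _, move right, go to p0
p0 | b_b_[b]b__   read b → write b, move right, go to p0
p0 | b_b_b[b]__   read b → write b, move right, go to p0
p0 | b_b_bb[_]_   read _ → write b, move left, go to p3
p3 | b_b_b[b]b_   read b → write a, move left, go to p1
p1 | b_b_[b]ab_   read b → write _, move left, go to p2
p2 | b_b[_]_ab_   read _ → write a, move right, go to p0
p0 | b_ba[_]ab_   read _ → write b, move left, go to p3
p3 | b_b[a]bab_   read a → write b, move right, go to p2
p2 | b_bb[b]ab_   read b → write _, move right, go to p0
p0 | b_bb_[a]b_   read a → write _, move right, go to p1
p1 | b_bb__[b]_   read b → write _, move left, go to p2
p2 | b_bb_[_]__   read _ → write a, move right, go to p0
p0 | b_bb_a[_]_   read _ → write b, move left, go to p3
p3 | b_bb_[a]b_   read a → write b, move right, go to p2
p2 | b_bb_b[b]_   read b → write _, move right, go to p0
p0 | b_bb_b_[_]   read _ → write b, move left, go to p3
p3 | b_bb_b[_]b   read _ → write b, move right, go to p3
p3 | b_bb_bb[b]   read b → write a, move left, go to p1
p1 | b_bb_b[b]a   read b → write _, move left, go to p2
p2 | b_bb_[b]_a   read b → write _, move right, go to p0
p0 | b_bb__[_]a   read _ → write b, move left, go to p3
p3 | b_bb_[_]ba   read _ → write b, move right, go to p3
p3 | b_bb_b[b]a   read b → write a, move left, go to p1
p1 | b_bb_[b]aa   read b → write _, move left, go to p2
p2 | b_bb[_]_aa   read _ → write a, move right, go to p0
p0 | b_bba[_]aa
After 37 steps: state p0, head at 5, tape b_bba_aa.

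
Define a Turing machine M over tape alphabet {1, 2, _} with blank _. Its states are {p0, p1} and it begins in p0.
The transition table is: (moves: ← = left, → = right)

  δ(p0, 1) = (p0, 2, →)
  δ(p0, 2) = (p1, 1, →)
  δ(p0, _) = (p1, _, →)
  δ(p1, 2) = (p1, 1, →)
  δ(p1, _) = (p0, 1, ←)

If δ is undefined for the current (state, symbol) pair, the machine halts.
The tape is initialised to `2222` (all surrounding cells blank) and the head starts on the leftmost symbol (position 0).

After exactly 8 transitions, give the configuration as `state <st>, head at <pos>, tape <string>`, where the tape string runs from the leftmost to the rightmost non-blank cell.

p0 | [2]222___   read 2 → write 1, move →, go to p1
p1 | 1[2]22___   read 2 → write 1, move →, go to p1
p1 | 11[2]2___   read 2 → write 1, move →, go to p1
p1 | 111[2]___   read 2 → write 1, move →, go to p1
p1 | 1111[_]__   read _ → write 1, move ←, go to p0
p0 | 111[1]1__   read 1 → write 2, move →, go to p0
p0 | 1112[1]__   read 1 → write 2, move →, go to p0
p0 | 11122[_]_   read _ → write _, move →, go to p1
p1 | 11122_[_]
After 8 steps: state p1, head at 6, tape 11122.

state p1, head at 6, tape 11122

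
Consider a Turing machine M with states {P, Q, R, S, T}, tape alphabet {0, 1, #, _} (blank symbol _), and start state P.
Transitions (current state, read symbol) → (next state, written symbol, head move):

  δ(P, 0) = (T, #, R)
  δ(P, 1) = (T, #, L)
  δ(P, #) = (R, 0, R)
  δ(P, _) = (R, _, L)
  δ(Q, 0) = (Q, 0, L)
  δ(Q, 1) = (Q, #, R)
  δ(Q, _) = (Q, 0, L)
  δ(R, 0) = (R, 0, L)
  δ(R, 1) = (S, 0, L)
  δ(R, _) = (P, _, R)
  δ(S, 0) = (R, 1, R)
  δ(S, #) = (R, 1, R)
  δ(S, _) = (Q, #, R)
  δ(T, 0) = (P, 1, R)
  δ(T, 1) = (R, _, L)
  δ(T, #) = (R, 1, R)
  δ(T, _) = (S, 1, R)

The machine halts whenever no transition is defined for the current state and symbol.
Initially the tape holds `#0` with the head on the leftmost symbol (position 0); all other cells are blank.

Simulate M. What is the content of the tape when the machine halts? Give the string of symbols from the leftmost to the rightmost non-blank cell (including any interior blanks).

P | _[#]0_   read # → write 0, move R, go to R
R | _0[0]_   read 0 → write 0, move L, go to R
R | _[0]0_   read 0 → write 0, move L, go to R
R | [_]00_   read _ → write _, move R, go to P
P | _[0]0_   read 0 → write #, move R, go to T
T | _#[0]_   read 0 → write 1, move R, go to P
P | _#1[_]   read _ → write _, move L, go to R
R | _#[1]_   read 1 → write 0, move L, go to S
S | _[#]0_   read # → write 1, move R, go to R
R | _1[0]_   read 0 → write 0, move L, go to R
R | _[1]0_   read 1 → write 0, move L, go to S
S | [_]00_   read _ → write #, move R, go to Q
Q | #[0]0_   read 0 → write 0, move L, go to Q
Q | [#]00_
The non-blank tape span at halt is #00.

#00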